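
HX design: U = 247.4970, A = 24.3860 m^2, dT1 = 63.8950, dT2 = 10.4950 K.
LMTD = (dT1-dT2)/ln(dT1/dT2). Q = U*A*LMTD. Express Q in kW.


LMTD = 29.5625 K
Q = 247.4970 * 24.3860 * 29.5625 = 178423.3740 W = 178.4234 kW

178.4234 kW


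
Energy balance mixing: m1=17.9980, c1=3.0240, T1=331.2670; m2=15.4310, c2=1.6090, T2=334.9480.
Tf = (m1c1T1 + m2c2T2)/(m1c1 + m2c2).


num = 26345.7712
den = 79.2544
Tf = 332.4202 K

332.4202 K


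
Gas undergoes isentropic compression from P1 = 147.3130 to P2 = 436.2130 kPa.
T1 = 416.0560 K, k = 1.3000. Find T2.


(k-1)/k = 0.2308
(P2/P1)^exp = 1.2847
T2 = 416.0560 * 1.2847 = 534.5024 K

534.5024 K


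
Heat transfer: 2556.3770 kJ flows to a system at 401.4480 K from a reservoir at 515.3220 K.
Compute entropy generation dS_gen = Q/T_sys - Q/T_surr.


dS_sys = 2556.3770/401.4480 = 6.3679 kJ/K
dS_surr = -2556.3770/515.3220 = -4.9607 kJ/K
dS_gen = 6.3679 - 4.9607 = 1.4072 kJ/K (irreversible)

dS_gen = 1.4072 kJ/K, irreversible


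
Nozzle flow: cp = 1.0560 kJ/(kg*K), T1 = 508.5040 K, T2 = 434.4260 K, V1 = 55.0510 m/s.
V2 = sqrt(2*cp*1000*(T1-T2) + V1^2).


dT = 74.0780 K
2*cp*1000*dT = 156452.7360
V1^2 = 3030.6126
V2 = sqrt(159483.3486) = 399.3537 m/s

399.3537 m/s


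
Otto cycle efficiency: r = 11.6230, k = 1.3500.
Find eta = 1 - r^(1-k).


r^(k-1) = 2.3597
eta = 1 - 1/2.3597 = 0.5762 = 57.6222%

57.6222%


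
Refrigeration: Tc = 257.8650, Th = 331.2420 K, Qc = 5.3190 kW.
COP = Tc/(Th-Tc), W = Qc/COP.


COP = 257.8650 / 73.3770 = 3.5142
W = 5.3190 / 3.5142 = 1.5136 kW

COP = 3.5142, W = 1.5136 kW


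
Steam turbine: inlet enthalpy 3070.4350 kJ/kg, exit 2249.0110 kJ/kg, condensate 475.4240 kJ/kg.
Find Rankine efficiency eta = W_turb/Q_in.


W = 821.4240 kJ/kg
Q_in = 2595.0110 kJ/kg
eta = 0.3165 = 31.6540%

eta = 31.6540%


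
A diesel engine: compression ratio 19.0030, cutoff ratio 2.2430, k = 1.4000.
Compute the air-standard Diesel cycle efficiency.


r^(k-1) = 3.2473
rc^k = 3.0986
eta = 0.6286 = 62.8640%

62.8640%


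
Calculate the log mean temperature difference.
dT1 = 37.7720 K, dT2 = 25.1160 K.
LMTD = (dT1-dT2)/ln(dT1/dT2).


dT1/dT2 = 1.5039
ln(dT1/dT2) = 0.4081
LMTD = 12.6560 / 0.4081 = 31.0148 K

31.0148 K


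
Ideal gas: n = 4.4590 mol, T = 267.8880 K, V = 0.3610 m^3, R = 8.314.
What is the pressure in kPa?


P = nRT/V = 4.4590 * 8.314 * 267.8880 / 0.3610
= 9931.1777 / 0.3610 = 27510.1875 Pa = 27.5102 kPa

27.5102 kPa


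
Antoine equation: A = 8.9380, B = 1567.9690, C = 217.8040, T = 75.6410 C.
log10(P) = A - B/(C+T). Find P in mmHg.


C+T = 293.4450
B/(C+T) = 5.3433
log10(P) = 8.9380 - 5.3433 = 3.5947
P = 10^3.5947 = 3932.6495 mmHg

3932.6495 mmHg


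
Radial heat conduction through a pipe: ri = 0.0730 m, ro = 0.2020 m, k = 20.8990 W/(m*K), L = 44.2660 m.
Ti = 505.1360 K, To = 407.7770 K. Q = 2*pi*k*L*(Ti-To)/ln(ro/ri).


dT = 97.3590 K
ln(ro/ri) = 1.0178
Q = 2*pi*20.8990*44.2660*97.3590 / 1.0178 = 556014.0795 W

556014.0795 W


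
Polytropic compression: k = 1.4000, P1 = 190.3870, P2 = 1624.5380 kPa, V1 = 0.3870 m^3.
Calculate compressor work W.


(k-1)/k = 0.2857
(P2/P1)^exp = 1.8451
W = 3.5000 * 190.3870 * 0.3870 * (1.8451 - 1) = 217.9409 kJ

217.9409 kJ


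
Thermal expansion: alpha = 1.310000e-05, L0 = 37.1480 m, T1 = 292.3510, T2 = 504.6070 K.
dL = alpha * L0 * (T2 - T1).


dT = 212.2560 K
dL = 1.310000e-05 * 37.1480 * 212.2560 = 0.103292 m
L_final = 37.251292 m

dL = 0.103292 m


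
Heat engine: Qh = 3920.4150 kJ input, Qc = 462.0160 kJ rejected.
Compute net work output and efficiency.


W = 3920.4150 - 462.0160 = 3458.3990 kJ
eta = 3458.3990 / 3920.4150 = 0.8822 = 88.2151%

W = 3458.3990 kJ, eta = 88.2151%


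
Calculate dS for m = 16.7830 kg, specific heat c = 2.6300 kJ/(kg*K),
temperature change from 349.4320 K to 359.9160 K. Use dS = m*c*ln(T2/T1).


T2/T1 = 1.0300
ln(T2/T1) = 0.0296
dS = 16.7830 * 2.6300 * 0.0296 = 1.3048 kJ/K

1.3048 kJ/K


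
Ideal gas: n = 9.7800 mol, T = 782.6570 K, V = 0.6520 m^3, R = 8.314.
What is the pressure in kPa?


P = nRT/V = 9.7800 * 8.314 * 782.6570 / 0.6520
= 63638.5607 / 0.6520 = 97605.1545 Pa = 97.6052 kPa

97.6052 kPa


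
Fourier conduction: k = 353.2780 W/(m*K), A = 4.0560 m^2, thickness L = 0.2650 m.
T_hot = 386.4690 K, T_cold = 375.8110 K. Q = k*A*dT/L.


dT = 10.6580 K
Q = 353.2780 * 4.0560 * 10.6580 / 0.2650 = 57629.4376 W

57629.4376 W


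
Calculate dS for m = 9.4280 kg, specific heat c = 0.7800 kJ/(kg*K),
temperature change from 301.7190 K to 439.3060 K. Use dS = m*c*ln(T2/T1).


T2/T1 = 1.4560
ln(T2/T1) = 0.3757
dS = 9.4280 * 0.7800 * 0.3757 = 2.7628 kJ/K

2.7628 kJ/K


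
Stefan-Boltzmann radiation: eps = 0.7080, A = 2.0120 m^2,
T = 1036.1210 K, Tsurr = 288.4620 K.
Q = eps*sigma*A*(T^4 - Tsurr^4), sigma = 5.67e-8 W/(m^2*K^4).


T^4 = 1.1525e+12
Tsurr^4 = 6.9240e+09
Q = 0.7080 * 5.67e-8 * 2.0120 * 1.1456e+12 = 92527.1513 W

92527.1513 W


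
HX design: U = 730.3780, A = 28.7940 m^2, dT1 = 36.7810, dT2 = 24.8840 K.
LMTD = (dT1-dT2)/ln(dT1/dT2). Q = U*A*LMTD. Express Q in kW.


LMTD = 30.4461 K
Q = 730.3780 * 28.7940 * 30.4461 = 640296.4095 W = 640.2964 kW

640.2964 kW


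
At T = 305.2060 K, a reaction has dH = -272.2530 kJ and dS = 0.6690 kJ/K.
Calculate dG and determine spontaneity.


T*dS = 305.2060 * 0.6690 = 204.1828 kJ
dG = -272.2530 - 204.1828 = -476.4358 kJ (spontaneous)

dG = -476.4358 kJ, spontaneous


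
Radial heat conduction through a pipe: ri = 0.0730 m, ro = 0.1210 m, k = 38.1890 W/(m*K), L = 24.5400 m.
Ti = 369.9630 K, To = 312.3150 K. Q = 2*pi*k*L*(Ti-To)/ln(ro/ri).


dT = 57.6480 K
ln(ro/ri) = 0.5053
Q = 2*pi*38.1890*24.5400*57.6480 / 0.5053 = 671739.5620 W

671739.5620 W


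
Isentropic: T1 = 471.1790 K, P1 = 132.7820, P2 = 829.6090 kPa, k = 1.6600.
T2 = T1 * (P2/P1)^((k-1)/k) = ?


(k-1)/k = 0.3976
(P2/P1)^exp = 2.0719
T2 = 471.1790 * 2.0719 = 976.2526 K

976.2526 K


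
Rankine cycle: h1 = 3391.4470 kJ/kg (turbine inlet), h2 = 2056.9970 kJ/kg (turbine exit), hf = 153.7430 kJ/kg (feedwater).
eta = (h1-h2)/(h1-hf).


W = 1334.4500 kJ/kg
Q_in = 3237.7040 kJ/kg
eta = 0.4122 = 41.2159%

eta = 41.2159%


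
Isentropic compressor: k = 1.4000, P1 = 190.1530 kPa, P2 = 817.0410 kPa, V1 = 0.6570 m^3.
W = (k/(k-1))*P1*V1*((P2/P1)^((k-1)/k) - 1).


(k-1)/k = 0.2857
(P2/P1)^exp = 1.5167
W = 3.5000 * 190.1530 * 0.6570 * (1.5167 - 1) = 225.9270 kJ

225.9270 kJ


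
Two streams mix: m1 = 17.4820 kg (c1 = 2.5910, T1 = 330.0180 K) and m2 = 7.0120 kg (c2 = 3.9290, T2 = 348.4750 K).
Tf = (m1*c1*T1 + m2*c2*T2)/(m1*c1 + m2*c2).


num = 24548.9876
den = 72.8460
Tf = 336.9984 K

336.9984 K


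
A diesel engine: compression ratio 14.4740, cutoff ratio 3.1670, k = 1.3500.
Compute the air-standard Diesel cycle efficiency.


r^(k-1) = 2.5480
rc^k = 4.7411
eta = 0.4981 = 49.8125%

49.8125%


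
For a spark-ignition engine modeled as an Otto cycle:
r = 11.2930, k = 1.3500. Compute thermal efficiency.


r^(k-1) = 2.3361
eta = 1 - 1/2.3361 = 0.5719 = 57.1928%

57.1928%


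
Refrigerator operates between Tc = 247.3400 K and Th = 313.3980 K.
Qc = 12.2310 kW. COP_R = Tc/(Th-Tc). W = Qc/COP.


COP = 247.3400 / 66.0580 = 3.7443
W = 12.2310 / 3.7443 = 3.2666 kW

COP = 3.7443, W = 3.2666 kW


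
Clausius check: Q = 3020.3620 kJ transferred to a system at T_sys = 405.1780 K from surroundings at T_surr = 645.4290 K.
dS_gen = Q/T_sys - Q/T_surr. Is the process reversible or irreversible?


dS_sys = 3020.3620/405.1780 = 7.4544 kJ/K
dS_surr = -3020.3620/645.4290 = -4.6796 kJ/K
dS_gen = 7.4544 - 4.6796 = 2.7748 kJ/K (irreversible)

dS_gen = 2.7748 kJ/K, irreversible


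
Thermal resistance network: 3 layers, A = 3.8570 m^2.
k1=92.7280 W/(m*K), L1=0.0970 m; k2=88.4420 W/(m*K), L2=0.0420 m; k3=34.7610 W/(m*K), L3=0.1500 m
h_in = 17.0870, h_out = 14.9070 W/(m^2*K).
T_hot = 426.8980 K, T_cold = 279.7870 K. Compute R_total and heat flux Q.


R_conv_in = 1/(17.0870*3.8570) = 0.0152
R_1 = 0.0970/(92.7280*3.8570) = 0.0003
R_2 = 0.0420/(88.4420*3.8570) = 0.0001
R_3 = 0.1500/(34.7610*3.8570) = 0.0011
R_conv_out = 1/(14.9070*3.8570) = 0.0174
R_total = 0.0341 K/W
Q = 147.1110 / 0.0341 = 4316.7627 W

R_total = 0.0341 K/W, Q = 4316.7627 W


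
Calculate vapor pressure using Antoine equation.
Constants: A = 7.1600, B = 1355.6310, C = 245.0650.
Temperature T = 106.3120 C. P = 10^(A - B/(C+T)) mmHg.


C+T = 351.3770
B/(C+T) = 3.8581
log10(P) = 7.1600 - 3.8581 = 3.3019
P = 10^3.3019 = 2004.2286 mmHg

2004.2286 mmHg


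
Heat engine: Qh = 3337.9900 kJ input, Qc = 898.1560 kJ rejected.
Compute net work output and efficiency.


W = 3337.9900 - 898.1560 = 2439.8340 kJ
eta = 2439.8340 / 3337.9900 = 0.7309 = 73.0929%

W = 2439.8340 kJ, eta = 73.0929%


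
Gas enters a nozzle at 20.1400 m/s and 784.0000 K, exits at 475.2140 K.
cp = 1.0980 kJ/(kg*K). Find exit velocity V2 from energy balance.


dT = 308.7860 K
2*cp*1000*dT = 678094.0560
V1^2 = 405.6196
V2 = sqrt(678499.6756) = 823.7109 m/s

823.7109 m/s


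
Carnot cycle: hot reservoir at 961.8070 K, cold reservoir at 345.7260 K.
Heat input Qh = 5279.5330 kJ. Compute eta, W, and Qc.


eta = 1 - 345.7260/961.8070 = 0.6405
W = 0.6405 * 5279.5330 = 3381.7803 kJ
Qc = 5279.5330 - 3381.7803 = 1897.7527 kJ

eta = 64.0545%, W = 3381.7803 kJ, Qc = 1897.7527 kJ


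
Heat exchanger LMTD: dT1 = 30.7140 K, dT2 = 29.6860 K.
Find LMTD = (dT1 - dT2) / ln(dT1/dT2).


dT1/dT2 = 1.0346
ln(dT1/dT2) = 0.0340
LMTD = 1.0280 / 0.0340 = 30.1971 K

30.1971 K


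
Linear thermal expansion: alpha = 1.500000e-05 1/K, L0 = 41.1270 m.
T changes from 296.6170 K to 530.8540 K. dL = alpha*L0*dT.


dT = 234.2370 K
dL = 1.500000e-05 * 41.1270 * 234.2370 = 0.144502 m
L_final = 41.271502 m

dL = 0.144502 m


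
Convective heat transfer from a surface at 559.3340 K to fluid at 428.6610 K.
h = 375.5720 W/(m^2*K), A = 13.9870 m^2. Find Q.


dT = 130.6730 K
Q = 375.5720 * 13.9870 * 130.6730 = 686441.6768 W

686441.6768 W


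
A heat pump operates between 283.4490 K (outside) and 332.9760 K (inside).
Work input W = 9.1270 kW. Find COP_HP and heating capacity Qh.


COP = 332.9760 / 49.5270 = 6.7231
Qh = 6.7231 * 9.1270 = 61.3619 kW

COP = 6.7231, Qh = 61.3619 kW


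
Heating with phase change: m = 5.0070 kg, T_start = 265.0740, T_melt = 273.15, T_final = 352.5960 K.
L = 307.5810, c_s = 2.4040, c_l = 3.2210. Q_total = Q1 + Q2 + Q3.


Q1 (sensible, solid) = 5.0070 * 2.4040 * 8.0760 = 97.2094 kJ
Q2 (latent) = 5.0070 * 307.5810 = 1540.0581 kJ
Q3 (sensible, liquid) = 5.0070 * 3.2210 * 79.4460 = 1281.2691 kJ
Q_total = 2918.5366 kJ

2918.5366 kJ


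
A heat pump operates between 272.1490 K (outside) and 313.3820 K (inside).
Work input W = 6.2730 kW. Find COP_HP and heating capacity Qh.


COP = 313.3820 / 41.2330 = 7.6003
Qh = 7.6003 * 6.2730 = 47.6765 kW

COP = 7.6003, Qh = 47.6765 kW


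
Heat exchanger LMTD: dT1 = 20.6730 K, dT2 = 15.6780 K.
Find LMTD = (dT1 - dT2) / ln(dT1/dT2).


dT1/dT2 = 1.3186
ln(dT1/dT2) = 0.2766
LMTD = 4.9950 / 0.2766 = 18.0605 K

18.0605 K


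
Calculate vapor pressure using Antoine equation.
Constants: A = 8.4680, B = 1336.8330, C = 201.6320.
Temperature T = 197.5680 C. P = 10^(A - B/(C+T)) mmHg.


C+T = 399.2000
B/(C+T) = 3.3488
log10(P) = 8.4680 - 3.3488 = 5.1192
P = 10^5.1192 = 131589.1071 mmHg

131589.1071 mmHg


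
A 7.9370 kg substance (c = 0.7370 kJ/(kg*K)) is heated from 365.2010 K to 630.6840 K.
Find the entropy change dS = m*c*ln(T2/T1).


T2/T1 = 1.7270
ln(T2/T1) = 0.5464
dS = 7.9370 * 0.7370 * 0.5464 = 3.1960 kJ/K

3.1960 kJ/K


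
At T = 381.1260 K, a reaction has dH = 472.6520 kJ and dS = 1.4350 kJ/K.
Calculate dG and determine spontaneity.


T*dS = 381.1260 * 1.4350 = 546.9158 kJ
dG = 472.6520 - 546.9158 = -74.2638 kJ (spontaneous)

dG = -74.2638 kJ, spontaneous


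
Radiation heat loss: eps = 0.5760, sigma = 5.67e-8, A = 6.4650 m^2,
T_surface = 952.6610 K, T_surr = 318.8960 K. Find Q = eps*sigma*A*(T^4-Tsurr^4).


T^4 = 8.2367e+11
Tsurr^4 = 1.0342e+10
Q = 0.5760 * 5.67e-8 * 6.4650 * 8.1333e+11 = 171727.6400 W

171727.6400 W


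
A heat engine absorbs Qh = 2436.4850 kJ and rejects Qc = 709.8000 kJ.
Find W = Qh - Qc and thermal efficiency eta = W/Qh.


W = 2436.4850 - 709.8000 = 1726.6850 kJ
eta = 1726.6850 / 2436.4850 = 0.7087 = 70.8679%

W = 1726.6850 kJ, eta = 70.8679%


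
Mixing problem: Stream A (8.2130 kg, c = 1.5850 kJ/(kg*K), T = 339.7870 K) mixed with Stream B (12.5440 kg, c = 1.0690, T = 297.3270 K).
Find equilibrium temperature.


num = 8410.2301
den = 26.4271
Tf = 318.2421 K

318.2421 K


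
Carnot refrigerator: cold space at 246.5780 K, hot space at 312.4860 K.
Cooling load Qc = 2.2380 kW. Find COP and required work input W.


COP = 246.5780 / 65.9080 = 3.7412
W = 2.2380 / 3.7412 = 0.5982 kW

COP = 3.7412, W = 0.5982 kW


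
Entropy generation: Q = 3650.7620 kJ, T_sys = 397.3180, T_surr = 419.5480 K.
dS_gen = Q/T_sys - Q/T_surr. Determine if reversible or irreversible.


dS_sys = 3650.7620/397.3180 = 9.1885 kJ/K
dS_surr = -3650.7620/419.5480 = -8.7017 kJ/K
dS_gen = 9.1885 - 8.7017 = 0.4869 kJ/K (irreversible)

dS_gen = 0.4869 kJ/K, irreversible


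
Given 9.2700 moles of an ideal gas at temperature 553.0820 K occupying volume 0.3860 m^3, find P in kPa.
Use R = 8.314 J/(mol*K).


P = nRT/V = 9.2700 * 8.314 * 553.0820 / 0.3860
= 42626.4611 / 0.3860 = 110431.2465 Pa = 110.4312 kPa

110.4312 kPa


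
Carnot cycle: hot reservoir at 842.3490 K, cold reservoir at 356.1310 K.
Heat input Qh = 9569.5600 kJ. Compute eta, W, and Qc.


eta = 1 - 356.1310/842.3490 = 0.5772
W = 0.5772 * 9569.5600 = 5523.7109 kJ
Qc = 9569.5600 - 5523.7109 = 4045.8491 kJ

eta = 57.7217%, W = 5523.7109 kJ, Qc = 4045.8491 kJ


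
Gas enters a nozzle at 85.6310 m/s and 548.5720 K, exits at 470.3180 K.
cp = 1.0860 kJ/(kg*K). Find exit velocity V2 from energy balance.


dT = 78.2540 K
2*cp*1000*dT = 169967.6880
V1^2 = 7332.6682
V2 = sqrt(177300.3562) = 421.0705 m/s

421.0705 m/s


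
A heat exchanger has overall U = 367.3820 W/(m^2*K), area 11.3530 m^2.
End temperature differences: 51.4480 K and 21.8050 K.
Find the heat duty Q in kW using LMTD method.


LMTD = 34.5316 K
Q = 367.3820 * 11.3530 * 34.5316 = 144027.2345 W = 144.0272 kW

144.0272 kW


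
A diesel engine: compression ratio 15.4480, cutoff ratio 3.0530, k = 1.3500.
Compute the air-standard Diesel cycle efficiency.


r^(k-1) = 2.6068
rc^k = 4.5121
eta = 0.5139 = 51.3882%

51.3882%


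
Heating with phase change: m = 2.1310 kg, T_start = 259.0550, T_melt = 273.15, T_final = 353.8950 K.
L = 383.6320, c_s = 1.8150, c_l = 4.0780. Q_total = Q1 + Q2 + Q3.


Q1 (sensible, solid) = 2.1310 * 1.8150 * 14.0950 = 54.5161 kJ
Q2 (latent) = 2.1310 * 383.6320 = 817.5198 kJ
Q3 (sensible, liquid) = 2.1310 * 4.0780 * 80.7450 = 701.6917 kJ
Q_total = 1573.7276 kJ

1573.7276 kJ


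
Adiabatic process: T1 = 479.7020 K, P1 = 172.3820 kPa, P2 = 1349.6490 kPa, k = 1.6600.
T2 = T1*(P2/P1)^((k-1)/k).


(k-1)/k = 0.3976
(P2/P1)^exp = 2.2664
T2 = 479.7020 * 2.2664 = 1087.2002 K

1087.2002 K


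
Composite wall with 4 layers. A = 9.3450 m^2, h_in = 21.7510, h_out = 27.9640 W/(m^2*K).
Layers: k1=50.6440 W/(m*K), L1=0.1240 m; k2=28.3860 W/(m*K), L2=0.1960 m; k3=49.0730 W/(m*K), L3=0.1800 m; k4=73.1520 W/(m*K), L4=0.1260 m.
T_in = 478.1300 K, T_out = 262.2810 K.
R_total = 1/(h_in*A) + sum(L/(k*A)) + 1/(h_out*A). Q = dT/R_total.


R_conv_in = 1/(21.7510*9.3450) = 0.0049
R_1 = 0.1240/(50.6440*9.3450) = 0.0003
R_2 = 0.1960/(28.3860*9.3450) = 0.0007
R_3 = 0.1800/(49.0730*9.3450) = 0.0004
R_4 = 0.1260/(73.1520*9.3450) = 0.0002
R_conv_out = 1/(27.9640*9.3450) = 0.0038
R_total = 0.0103 K/W
Q = 215.8490 / 0.0103 = 20907.2581 W

R_total = 0.0103 K/W, Q = 20907.2581 W


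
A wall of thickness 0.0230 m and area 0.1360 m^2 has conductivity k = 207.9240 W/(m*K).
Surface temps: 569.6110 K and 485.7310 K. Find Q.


dT = 83.8800 K
Q = 207.9240 * 0.1360 * 83.8800 / 0.0230 = 103127.4111 W

103127.4111 W


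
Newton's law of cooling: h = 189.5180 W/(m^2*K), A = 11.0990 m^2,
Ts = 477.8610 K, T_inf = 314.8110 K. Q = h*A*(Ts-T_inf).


dT = 163.0500 K
Q = 189.5180 * 11.0990 * 163.0500 = 342969.1990 W

342969.1990 W


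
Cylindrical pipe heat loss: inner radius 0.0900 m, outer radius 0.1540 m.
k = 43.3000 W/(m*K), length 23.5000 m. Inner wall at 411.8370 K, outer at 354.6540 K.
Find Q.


dT = 57.1830 K
ln(ro/ri) = 0.5371
Q = 2*pi*43.3000*23.5000*57.1830 / 0.5371 = 680632.5233 W

680632.5233 W


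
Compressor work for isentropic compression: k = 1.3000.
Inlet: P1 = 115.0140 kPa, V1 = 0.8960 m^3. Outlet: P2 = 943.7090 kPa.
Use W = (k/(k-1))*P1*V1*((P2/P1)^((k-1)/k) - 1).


(k-1)/k = 0.2308
(P2/P1)^exp = 1.6253
W = 4.3333 * 115.0140 * 0.8960 * (1.6253 - 1) = 279.2508 kJ

279.2508 kJ


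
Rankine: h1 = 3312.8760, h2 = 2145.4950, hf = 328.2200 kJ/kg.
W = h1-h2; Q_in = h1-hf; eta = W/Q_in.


W = 1167.3810 kJ/kg
Q_in = 2984.6560 kJ/kg
eta = 0.3911 = 39.1127%

eta = 39.1127%


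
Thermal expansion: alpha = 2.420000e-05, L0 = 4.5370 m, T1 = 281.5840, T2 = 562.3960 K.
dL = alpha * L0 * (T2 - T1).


dT = 280.8120 K
dL = 2.420000e-05 * 4.5370 * 280.8120 = 0.030832 m
L_final = 4.567832 m

dL = 0.030832 m


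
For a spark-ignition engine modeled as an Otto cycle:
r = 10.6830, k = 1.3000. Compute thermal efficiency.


r^(k-1) = 2.0352
eta = 1 - 1/2.0352 = 0.5086 = 50.8649%

50.8649%


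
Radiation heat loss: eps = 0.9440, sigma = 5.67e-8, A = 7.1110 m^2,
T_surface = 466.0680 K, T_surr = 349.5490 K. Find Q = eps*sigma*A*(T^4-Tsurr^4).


T^4 = 4.7184e+10
Tsurr^4 = 1.4929e+10
Q = 0.9440 * 5.67e-8 * 7.1110 * 3.2255e+10 = 12276.8107 W

12276.8107 W


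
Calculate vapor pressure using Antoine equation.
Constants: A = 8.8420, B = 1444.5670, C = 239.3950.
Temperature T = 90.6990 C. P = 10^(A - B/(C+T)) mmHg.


C+T = 330.0940
B/(C+T) = 4.3762
log10(P) = 8.8420 - 4.3762 = 4.4658
P = 10^4.4658 = 29226.0959 mmHg

29226.0959 mmHg


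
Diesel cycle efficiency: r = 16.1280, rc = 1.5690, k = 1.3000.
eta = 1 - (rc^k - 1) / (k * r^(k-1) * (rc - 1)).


r^(k-1) = 2.3029
rc^k = 1.7960
eta = 0.5327 = 53.2705%

53.2705%


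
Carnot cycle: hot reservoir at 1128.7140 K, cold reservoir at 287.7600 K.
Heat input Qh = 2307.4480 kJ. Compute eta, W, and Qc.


eta = 1 - 287.7600/1128.7140 = 0.7451
W = 0.7451 * 2307.4480 = 1719.1757 kJ
Qc = 2307.4480 - 1719.1757 = 588.2723 kJ

eta = 74.5055%, W = 1719.1757 kJ, Qc = 588.2723 kJ


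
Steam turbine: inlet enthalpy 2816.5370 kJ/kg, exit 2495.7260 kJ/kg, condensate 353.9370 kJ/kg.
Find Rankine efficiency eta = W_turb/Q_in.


W = 320.8110 kJ/kg
Q_in = 2462.6000 kJ/kg
eta = 0.1303 = 13.0273%

eta = 13.0273%


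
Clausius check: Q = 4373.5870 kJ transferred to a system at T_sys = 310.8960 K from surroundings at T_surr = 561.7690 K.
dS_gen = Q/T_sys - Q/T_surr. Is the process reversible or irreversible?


dS_sys = 4373.5870/310.8960 = 14.0677 kJ/K
dS_surr = -4373.5870/561.7690 = -7.7854 kJ/K
dS_gen = 14.0677 - 7.7854 = 6.2823 kJ/K (irreversible)

dS_gen = 6.2823 kJ/K, irreversible


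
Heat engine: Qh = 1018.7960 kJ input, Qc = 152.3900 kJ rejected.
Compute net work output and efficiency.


W = 1018.7960 - 152.3900 = 866.4060 kJ
eta = 866.4060 / 1018.7960 = 0.8504 = 85.0421%

W = 866.4060 kJ, eta = 85.0421%


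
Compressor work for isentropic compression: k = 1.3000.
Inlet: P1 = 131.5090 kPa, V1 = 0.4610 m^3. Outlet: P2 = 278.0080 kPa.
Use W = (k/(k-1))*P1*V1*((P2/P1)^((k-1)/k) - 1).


(k-1)/k = 0.2308
(P2/P1)^exp = 1.1886
W = 4.3333 * 131.5090 * 0.4610 * (1.1886 - 1) = 49.5385 kJ

49.5385 kJ


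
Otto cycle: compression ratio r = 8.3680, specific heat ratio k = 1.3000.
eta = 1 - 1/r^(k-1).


r^(k-1) = 1.8914
eta = 1 - 1/1.8914 = 0.4713 = 47.1295%

47.1295%


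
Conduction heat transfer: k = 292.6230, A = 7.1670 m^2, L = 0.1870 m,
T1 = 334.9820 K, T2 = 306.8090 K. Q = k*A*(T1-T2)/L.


dT = 28.1730 K
Q = 292.6230 * 7.1670 * 28.1730 / 0.1870 = 315963.8170 W

315963.8170 W


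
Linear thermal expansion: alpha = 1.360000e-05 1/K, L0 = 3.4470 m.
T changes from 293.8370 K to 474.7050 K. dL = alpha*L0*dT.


dT = 180.8680 K
dL = 1.360000e-05 * 3.4470 * 180.8680 = 0.008479 m
L_final = 3.455479 m

dL = 0.008479 m


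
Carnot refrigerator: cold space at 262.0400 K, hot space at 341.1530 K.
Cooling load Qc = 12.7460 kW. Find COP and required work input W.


COP = 262.0400 / 79.1130 = 3.3122
W = 12.7460 / 3.3122 = 3.8482 kW

COP = 3.3122, W = 3.8482 kW


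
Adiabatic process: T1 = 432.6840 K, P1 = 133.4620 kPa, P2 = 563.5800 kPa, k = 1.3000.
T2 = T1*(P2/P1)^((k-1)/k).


(k-1)/k = 0.2308
(P2/P1)^exp = 1.3943
T2 = 432.6840 * 1.3943 = 603.3087 K

603.3087 K


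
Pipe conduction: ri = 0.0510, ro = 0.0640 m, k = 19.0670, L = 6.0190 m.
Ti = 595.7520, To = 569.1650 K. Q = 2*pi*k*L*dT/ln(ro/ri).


dT = 26.5870 K
ln(ro/ri) = 0.2271
Q = 2*pi*19.0670*6.0190*26.5870 / 0.2271 = 84434.5429 W

84434.5429 W


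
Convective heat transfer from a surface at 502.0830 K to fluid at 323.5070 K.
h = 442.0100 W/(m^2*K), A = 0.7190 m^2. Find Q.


dT = 178.5760 K
Q = 442.0100 * 0.7190 * 178.5760 = 56752.3796 W

56752.3796 W


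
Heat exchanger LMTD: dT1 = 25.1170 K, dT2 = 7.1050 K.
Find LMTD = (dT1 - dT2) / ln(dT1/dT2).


dT1/dT2 = 3.5351
ln(dT1/dT2) = 1.2627
LMTD = 18.0120 / 1.2627 = 14.2641 K

14.2641 K


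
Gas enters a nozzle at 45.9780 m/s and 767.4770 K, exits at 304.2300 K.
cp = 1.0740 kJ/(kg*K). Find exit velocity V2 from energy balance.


dT = 463.2470 K
2*cp*1000*dT = 995054.5560
V1^2 = 2113.9765
V2 = sqrt(997168.5325) = 998.5833 m/s

998.5833 m/s


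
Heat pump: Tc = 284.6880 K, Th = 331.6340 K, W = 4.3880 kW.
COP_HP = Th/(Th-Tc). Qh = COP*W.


COP = 331.6340 / 46.9460 = 7.0642
Qh = 7.0642 * 4.3880 = 30.9975 kW

COP = 7.0642, Qh = 30.9975 kW


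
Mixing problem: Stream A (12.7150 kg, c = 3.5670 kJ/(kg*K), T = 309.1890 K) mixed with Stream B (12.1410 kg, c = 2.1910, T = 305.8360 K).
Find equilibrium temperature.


num = 22158.6055
den = 71.9553
Tf = 307.9494 K

307.9494 K


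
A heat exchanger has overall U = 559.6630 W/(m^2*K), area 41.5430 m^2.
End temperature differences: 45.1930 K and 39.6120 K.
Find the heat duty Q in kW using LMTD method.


LMTD = 42.3412 K
Q = 559.6630 * 41.5430 * 42.3412 = 984436.6378 W = 984.4366 kW

984.4366 kW


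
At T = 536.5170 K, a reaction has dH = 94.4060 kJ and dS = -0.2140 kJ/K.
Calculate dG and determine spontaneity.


T*dS = 536.5170 * -0.2140 = -114.8146 kJ
dG = 94.4060 + 114.8146 = 209.2206 kJ (non-spontaneous)

dG = 209.2206 kJ, non-spontaneous


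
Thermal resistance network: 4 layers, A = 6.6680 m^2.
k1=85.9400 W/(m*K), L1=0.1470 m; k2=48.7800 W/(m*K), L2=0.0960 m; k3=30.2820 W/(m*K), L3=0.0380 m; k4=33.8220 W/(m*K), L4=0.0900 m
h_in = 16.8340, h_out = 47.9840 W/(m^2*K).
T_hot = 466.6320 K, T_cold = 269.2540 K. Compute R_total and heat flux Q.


R_conv_in = 1/(16.8340*6.6680) = 0.0089
R_1 = 0.1470/(85.9400*6.6680) = 0.0003
R_2 = 0.0960/(48.7800*6.6680) = 0.0003
R_3 = 0.0380/(30.2820*6.6680) = 0.0002
R_4 = 0.0900/(33.8220*6.6680) = 0.0004
R_conv_out = 1/(47.9840*6.6680) = 0.0031
R_total = 0.0132 K/W
Q = 197.3780 / 0.0132 = 14983.4109 W

R_total = 0.0132 K/W, Q = 14983.4109 W


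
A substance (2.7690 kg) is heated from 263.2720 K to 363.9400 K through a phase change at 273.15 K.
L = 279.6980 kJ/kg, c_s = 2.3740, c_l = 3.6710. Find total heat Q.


Q1 (sensible, solid) = 2.7690 * 2.3740 * 9.8780 = 64.9341 kJ
Q2 (latent) = 2.7690 * 279.6980 = 774.4838 kJ
Q3 (sensible, liquid) = 2.7690 * 3.6710 * 90.7900 = 922.8803 kJ
Q_total = 1762.2981 kJ

1762.2981 kJ


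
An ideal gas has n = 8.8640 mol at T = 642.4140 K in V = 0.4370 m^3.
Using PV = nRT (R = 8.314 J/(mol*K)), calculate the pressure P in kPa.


P = nRT/V = 8.8640 * 8.314 * 642.4140 / 0.4370
= 47342.8899 / 0.4370 = 108336.1325 Pa = 108.3361 kPa

108.3361 kPa


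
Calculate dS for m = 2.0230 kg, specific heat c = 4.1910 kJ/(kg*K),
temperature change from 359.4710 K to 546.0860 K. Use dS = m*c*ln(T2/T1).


T2/T1 = 1.5191
ln(T2/T1) = 0.4181
dS = 2.0230 * 4.1910 * 0.4181 = 3.5452 kJ/K

3.5452 kJ/K


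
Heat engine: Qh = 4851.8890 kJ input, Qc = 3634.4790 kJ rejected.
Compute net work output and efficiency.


W = 4851.8890 - 3634.4790 = 1217.4100 kJ
eta = 1217.4100 / 4851.8890 = 0.2509 = 25.0915%

W = 1217.4100 kJ, eta = 25.0915%


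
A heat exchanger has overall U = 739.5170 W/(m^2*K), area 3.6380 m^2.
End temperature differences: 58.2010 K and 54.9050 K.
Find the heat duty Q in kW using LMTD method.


LMTD = 56.5370 K
Q = 739.5170 * 3.6380 * 56.5370 = 152105.0129 W = 152.1050 kW

152.1050 kW


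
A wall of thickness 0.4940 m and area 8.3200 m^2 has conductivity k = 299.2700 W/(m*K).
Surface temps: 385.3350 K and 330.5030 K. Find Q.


dT = 54.8320 K
Q = 299.2700 * 8.3200 * 54.8320 / 0.4940 = 276371.7497 W

276371.7497 W


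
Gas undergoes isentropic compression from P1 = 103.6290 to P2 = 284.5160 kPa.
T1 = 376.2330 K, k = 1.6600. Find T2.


(k-1)/k = 0.3976
(P2/P1)^exp = 1.4941
T2 = 376.2330 * 1.4941 = 562.1473 K

562.1473 K


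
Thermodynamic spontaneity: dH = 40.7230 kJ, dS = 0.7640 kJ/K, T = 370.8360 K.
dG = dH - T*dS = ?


T*dS = 370.8360 * 0.7640 = 283.3187 kJ
dG = 40.7230 - 283.3187 = -242.5957 kJ (spontaneous)

dG = -242.5957 kJ, spontaneous


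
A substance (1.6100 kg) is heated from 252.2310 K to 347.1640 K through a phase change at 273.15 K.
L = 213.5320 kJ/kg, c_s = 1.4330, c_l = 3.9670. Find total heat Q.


Q1 (sensible, solid) = 1.6100 * 1.4330 * 20.9190 = 48.2629 kJ
Q2 (latent) = 1.6100 * 213.5320 = 343.7865 kJ
Q3 (sensible, liquid) = 1.6100 * 3.9670 * 74.0140 = 472.7178 kJ
Q_total = 864.7672 kJ

864.7672 kJ


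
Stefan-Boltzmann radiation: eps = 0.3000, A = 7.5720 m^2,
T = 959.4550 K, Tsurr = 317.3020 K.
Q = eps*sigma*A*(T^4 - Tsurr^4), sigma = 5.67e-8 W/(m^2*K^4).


T^4 = 8.4742e+11
Tsurr^4 = 1.0137e+10
Q = 0.3000 * 5.67e-8 * 7.5720 * 8.3728e+11 = 107841.8034 W

107841.8034 W


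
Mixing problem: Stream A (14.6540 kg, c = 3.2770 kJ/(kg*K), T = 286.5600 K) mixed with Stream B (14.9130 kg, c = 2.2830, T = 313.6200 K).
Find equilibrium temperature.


num = 24438.5684
den = 82.0675
Tf = 297.7861 K

297.7861 K


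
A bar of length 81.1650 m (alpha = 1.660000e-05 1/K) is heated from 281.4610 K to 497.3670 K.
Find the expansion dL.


dT = 215.9060 K
dL = 1.660000e-05 * 81.1650 * 215.9060 = 0.290899 m
L_final = 81.455899 m

dL = 0.290899 m


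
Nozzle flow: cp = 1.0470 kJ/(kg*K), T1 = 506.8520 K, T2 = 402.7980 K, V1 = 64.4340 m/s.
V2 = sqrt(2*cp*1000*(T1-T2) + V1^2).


dT = 104.0540 K
2*cp*1000*dT = 217889.0760
V1^2 = 4151.7404
V2 = sqrt(222040.8164) = 471.2121 m/s

471.2121 m/s


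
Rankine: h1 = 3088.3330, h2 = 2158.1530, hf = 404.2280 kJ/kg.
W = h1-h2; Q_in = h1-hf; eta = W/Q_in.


W = 930.1800 kJ/kg
Q_in = 2684.1050 kJ/kg
eta = 0.3466 = 34.6551%

eta = 34.6551%


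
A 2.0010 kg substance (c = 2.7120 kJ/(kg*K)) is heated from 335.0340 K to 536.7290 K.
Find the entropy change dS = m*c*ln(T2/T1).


T2/T1 = 1.6020
ln(T2/T1) = 0.4713
dS = 2.0010 * 2.7120 * 0.4713 = 2.5574 kJ/K

2.5574 kJ/K


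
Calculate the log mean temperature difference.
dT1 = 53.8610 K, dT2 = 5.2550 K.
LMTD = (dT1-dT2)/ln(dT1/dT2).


dT1/dT2 = 10.2495
ln(dT1/dT2) = 2.3272
LMTD = 48.6060 / 2.3272 = 20.8858 K

20.8858 K


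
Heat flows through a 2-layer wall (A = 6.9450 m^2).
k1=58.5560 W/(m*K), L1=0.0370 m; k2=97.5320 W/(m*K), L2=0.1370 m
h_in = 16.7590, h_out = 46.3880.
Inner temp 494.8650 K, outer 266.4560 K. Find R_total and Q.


R_conv_in = 1/(16.7590*6.9450) = 0.0086
R_1 = 0.0370/(58.5560*6.9450) = 9.0983e-05
R_2 = 0.1370/(97.5320*6.9450) = 0.0002
R_conv_out = 1/(46.3880*6.9450) = 0.0031
R_total = 0.0120 K/W
Q = 228.4090 / 0.0120 = 19051.6235 W

R_total = 0.0120 K/W, Q = 19051.6235 W


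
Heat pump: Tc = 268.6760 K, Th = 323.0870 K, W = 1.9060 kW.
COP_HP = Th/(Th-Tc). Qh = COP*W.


COP = 323.0870 / 54.4110 = 5.9379
Qh = 5.9379 * 1.9060 = 11.3176 kW

COP = 5.9379, Qh = 11.3176 kW


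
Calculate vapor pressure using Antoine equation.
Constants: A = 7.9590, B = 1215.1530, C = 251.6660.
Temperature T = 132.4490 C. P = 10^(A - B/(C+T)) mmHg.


C+T = 384.1150
B/(C+T) = 3.1635
log10(P) = 7.9590 - 3.1635 = 4.7955
P = 10^4.7955 = 62443.3895 mmHg

62443.3895 mmHg


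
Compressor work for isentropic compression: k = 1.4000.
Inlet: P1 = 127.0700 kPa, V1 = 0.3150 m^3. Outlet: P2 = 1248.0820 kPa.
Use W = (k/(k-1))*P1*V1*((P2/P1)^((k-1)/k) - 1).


(k-1)/k = 0.2857
(P2/P1)^exp = 1.9208
W = 3.5000 * 127.0700 * 0.3150 * (1.9208 - 1) = 129.0014 kJ

129.0014 kJ


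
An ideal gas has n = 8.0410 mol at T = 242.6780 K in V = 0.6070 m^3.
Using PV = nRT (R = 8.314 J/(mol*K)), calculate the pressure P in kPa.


P = nRT/V = 8.0410 * 8.314 * 242.6780 / 0.6070
= 16223.7218 / 0.6070 = 26727.7129 Pa = 26.7277 kPa

26.7277 kPa


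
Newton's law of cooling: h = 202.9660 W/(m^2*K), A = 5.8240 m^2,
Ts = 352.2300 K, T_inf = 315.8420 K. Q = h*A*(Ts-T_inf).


dT = 36.3880 K
Q = 202.9660 * 5.8240 * 36.3880 = 43013.3081 W

43013.3081 W


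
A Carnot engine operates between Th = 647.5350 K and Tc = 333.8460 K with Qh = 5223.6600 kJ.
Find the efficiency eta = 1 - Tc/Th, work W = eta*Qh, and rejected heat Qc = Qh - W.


eta = 1 - 333.8460/647.5350 = 0.4844
W = 0.4844 * 5223.6600 = 2530.5268 kJ
Qc = 5223.6600 - 2530.5268 = 2693.1332 kJ

eta = 48.4436%, W = 2530.5268 kJ, Qc = 2693.1332 kJ


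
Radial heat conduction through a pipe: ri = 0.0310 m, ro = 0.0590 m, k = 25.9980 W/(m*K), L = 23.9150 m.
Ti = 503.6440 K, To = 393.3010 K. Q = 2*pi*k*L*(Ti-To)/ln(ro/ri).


dT = 110.3430 K
ln(ro/ri) = 0.6436
Q = 2*pi*25.9980*23.9150*110.3430 / 0.6436 = 669811.3835 W

669811.3835 W


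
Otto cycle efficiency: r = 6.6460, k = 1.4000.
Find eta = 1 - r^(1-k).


r^(k-1) = 2.1332
eta = 1 - 1/2.1332 = 0.5312 = 53.1213%

53.1213%


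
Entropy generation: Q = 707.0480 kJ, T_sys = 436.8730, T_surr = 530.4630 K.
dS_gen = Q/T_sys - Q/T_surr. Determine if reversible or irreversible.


dS_sys = 707.0480/436.8730 = 1.6184 kJ/K
dS_surr = -707.0480/530.4630 = -1.3329 kJ/K
dS_gen = 1.6184 - 1.3329 = 0.2855 kJ/K (irreversible)

dS_gen = 0.2855 kJ/K, irreversible


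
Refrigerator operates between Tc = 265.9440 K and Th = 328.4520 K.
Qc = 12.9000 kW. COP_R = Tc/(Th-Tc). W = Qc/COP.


COP = 265.9440 / 62.5080 = 4.2546
W = 12.9000 / 4.2546 = 3.0320 kW

COP = 4.2546, W = 3.0320 kW


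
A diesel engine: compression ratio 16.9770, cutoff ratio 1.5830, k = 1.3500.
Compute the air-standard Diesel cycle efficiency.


r^(k-1) = 2.6943
rc^k = 1.8591
eta = 0.5949 = 59.4881%

59.4881%


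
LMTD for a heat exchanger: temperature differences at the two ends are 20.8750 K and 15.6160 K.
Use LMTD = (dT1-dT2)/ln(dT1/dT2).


dT1/dT2 = 1.3368
ln(dT1/dT2) = 0.2903
LMTD = 5.2590 / 0.2903 = 18.1185 K

18.1185 K


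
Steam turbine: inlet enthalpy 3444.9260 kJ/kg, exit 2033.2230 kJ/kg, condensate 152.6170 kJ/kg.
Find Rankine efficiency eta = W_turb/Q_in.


W = 1411.7030 kJ/kg
Q_in = 3292.3090 kJ/kg
eta = 0.4288 = 42.8788%

eta = 42.8788%


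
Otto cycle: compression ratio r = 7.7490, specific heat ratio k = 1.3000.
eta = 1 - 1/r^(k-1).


r^(k-1) = 1.8483
eta = 1 - 1/1.8483 = 0.4590 = 45.8964%

45.8964%


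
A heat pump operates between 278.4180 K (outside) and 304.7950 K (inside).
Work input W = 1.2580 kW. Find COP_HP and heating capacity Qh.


COP = 304.7950 / 26.3770 = 11.5553
Qh = 11.5553 * 1.2580 = 14.5366 kW

COP = 11.5553, Qh = 14.5366 kW


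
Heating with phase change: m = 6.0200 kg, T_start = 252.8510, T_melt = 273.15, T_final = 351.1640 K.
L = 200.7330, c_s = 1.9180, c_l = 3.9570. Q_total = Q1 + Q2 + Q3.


Q1 (sensible, solid) = 6.0200 * 1.9180 * 20.2990 = 234.3796 kJ
Q2 (latent) = 6.0200 * 200.7330 = 1208.4127 kJ
Q3 (sensible, liquid) = 6.0200 * 3.9570 * 78.0140 = 1858.3824 kJ
Q_total = 3301.1746 kJ

3301.1746 kJ


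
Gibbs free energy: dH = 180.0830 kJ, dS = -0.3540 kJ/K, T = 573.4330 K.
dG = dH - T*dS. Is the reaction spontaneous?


T*dS = 573.4330 * -0.3540 = -202.9953 kJ
dG = 180.0830 + 202.9953 = 383.0783 kJ (non-spontaneous)

dG = 383.0783 kJ, non-spontaneous


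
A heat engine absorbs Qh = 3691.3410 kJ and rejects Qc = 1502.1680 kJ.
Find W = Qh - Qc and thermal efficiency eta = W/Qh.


W = 3691.3410 - 1502.1680 = 2189.1730 kJ
eta = 2189.1730 / 3691.3410 = 0.5931 = 59.3056%

W = 2189.1730 kJ, eta = 59.3056%


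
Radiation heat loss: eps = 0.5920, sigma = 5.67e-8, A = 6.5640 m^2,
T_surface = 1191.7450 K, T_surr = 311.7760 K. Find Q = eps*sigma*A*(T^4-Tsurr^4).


T^4 = 2.0171e+12
Tsurr^4 = 9.4487e+09
Q = 0.5920 * 5.67e-8 * 6.5640 * 2.0077e+12 = 442351.5783 W

442351.5783 W


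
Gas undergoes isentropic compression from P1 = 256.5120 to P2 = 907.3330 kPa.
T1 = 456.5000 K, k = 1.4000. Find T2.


(k-1)/k = 0.2857
(P2/P1)^exp = 1.4347
T2 = 456.5000 * 1.4347 = 654.9385 K

654.9385 K


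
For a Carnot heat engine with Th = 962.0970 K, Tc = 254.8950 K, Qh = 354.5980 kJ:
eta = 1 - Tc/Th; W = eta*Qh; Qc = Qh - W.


eta = 1 - 254.8950/962.0970 = 0.7351
W = 0.7351 * 354.5980 = 260.6519 kJ
Qc = 354.5980 - 260.6519 = 93.9461 kJ

eta = 73.5063%, W = 260.6519 kJ, Qc = 93.9461 kJ


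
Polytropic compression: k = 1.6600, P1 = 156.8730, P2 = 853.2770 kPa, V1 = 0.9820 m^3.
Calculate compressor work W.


(k-1)/k = 0.3976
(P2/P1)^exp = 1.9608
W = 2.5152 * 156.8730 * 0.9820 * (1.9608 - 1) = 372.2883 kJ

372.2883 kJ


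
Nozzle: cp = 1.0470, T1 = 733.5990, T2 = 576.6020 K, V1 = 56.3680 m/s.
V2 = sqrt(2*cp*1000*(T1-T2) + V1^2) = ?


dT = 156.9970 K
2*cp*1000*dT = 328751.7180
V1^2 = 3177.3514
V2 = sqrt(331929.0694) = 576.1329 m/s

576.1329 m/s


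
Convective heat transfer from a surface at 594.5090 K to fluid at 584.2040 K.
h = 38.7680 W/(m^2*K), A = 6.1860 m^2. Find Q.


dT = 10.3050 K
Q = 38.7680 * 6.1860 * 10.3050 = 2471.3332 W

2471.3332 W


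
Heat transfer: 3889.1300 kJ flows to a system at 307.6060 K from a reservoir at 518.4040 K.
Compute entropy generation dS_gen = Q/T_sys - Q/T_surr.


dS_sys = 3889.1300/307.6060 = 12.6432 kJ/K
dS_surr = -3889.1300/518.4040 = -7.5021 kJ/K
dS_gen = 12.6432 - 7.5021 = 5.1411 kJ/K (irreversible)

dS_gen = 5.1411 kJ/K, irreversible


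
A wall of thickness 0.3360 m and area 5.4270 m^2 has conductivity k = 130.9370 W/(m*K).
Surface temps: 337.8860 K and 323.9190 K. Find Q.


dT = 13.9670 K
Q = 130.9370 * 5.4270 * 13.9670 / 0.3360 = 29538.3385 W

29538.3385 W


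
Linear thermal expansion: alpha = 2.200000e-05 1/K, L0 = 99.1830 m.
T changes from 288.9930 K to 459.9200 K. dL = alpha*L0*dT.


dT = 170.9270 K
dL = 2.200000e-05 * 99.1830 * 170.9270 = 0.372967 m
L_final = 99.555967 m

dL = 0.372967 m


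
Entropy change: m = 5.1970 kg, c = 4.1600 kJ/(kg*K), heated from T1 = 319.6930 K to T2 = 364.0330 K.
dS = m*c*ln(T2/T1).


T2/T1 = 1.1387
ln(T2/T1) = 0.1299
dS = 5.1970 * 4.1600 * 0.1299 = 2.8080 kJ/K

2.8080 kJ/K


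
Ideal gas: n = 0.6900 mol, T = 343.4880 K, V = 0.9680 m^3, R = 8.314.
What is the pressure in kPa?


P = nRT/V = 0.6900 * 8.314 * 343.4880 / 0.9680
= 1970.4739 / 0.9680 = 2035.6135 Pa = 2.0356 kPa

2.0356 kPa


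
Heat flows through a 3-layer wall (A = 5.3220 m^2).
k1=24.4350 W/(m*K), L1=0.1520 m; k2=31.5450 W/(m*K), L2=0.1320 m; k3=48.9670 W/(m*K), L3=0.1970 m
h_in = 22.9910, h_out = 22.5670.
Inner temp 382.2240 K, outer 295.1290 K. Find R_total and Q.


R_conv_in = 1/(22.9910*5.3220) = 0.0082
R_1 = 0.1520/(24.4350*5.3220) = 0.0012
R_2 = 0.1320/(31.5450*5.3220) = 0.0008
R_3 = 0.1970/(48.9670*5.3220) = 0.0008
R_conv_out = 1/(22.5670*5.3220) = 0.0083
R_total = 0.0192 K/W
Q = 87.0950 / 0.0192 = 4533.8209 W

R_total = 0.0192 K/W, Q = 4533.8209 W


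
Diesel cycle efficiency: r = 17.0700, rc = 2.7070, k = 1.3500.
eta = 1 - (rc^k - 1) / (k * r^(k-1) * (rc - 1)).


r^(k-1) = 2.6995
rc^k = 3.8358
eta = 0.5441 = 54.4141%

54.4141%


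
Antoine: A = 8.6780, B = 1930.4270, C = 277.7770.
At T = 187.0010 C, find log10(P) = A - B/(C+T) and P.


C+T = 464.7780
B/(C+T) = 4.1534
log10(P) = 8.6780 - 4.1534 = 4.5246
P = 10^4.5246 = 33462.7134 mmHg

33462.7134 mmHg


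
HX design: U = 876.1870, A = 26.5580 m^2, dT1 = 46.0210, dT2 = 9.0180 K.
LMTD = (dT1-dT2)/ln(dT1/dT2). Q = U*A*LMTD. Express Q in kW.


LMTD = 22.7030 K
Q = 876.1870 * 26.5580 * 22.7030 = 528292.8669 W = 528.2929 kW

528.2929 kW


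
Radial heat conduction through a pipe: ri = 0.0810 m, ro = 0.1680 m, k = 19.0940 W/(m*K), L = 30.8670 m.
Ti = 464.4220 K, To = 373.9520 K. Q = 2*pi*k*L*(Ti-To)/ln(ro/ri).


dT = 90.4700 K
ln(ro/ri) = 0.7295
Q = 2*pi*19.0940*30.8670*90.4700 / 0.7295 = 459242.0819 W

459242.0819 W


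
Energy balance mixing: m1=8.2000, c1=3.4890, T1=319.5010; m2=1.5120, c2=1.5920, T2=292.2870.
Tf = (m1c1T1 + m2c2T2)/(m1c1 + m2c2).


num = 9844.4249
den = 31.0169
Tf = 317.3890 K

317.3890 K


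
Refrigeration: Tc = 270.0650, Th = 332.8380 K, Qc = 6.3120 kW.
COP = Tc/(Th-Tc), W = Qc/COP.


COP = 270.0650 / 62.7730 = 4.3022
W = 6.3120 / 4.3022 = 1.4671 kW

COP = 4.3022, W = 1.4671 kW


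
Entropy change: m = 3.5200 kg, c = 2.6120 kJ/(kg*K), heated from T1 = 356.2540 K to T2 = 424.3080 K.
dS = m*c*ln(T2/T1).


T2/T1 = 1.1910
ln(T2/T1) = 0.1748
dS = 3.5200 * 2.6120 * 0.1748 = 1.6073 kJ/K

1.6073 kJ/K


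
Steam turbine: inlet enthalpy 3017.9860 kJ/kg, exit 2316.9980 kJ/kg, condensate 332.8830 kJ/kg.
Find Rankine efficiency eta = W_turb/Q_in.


W = 700.9880 kJ/kg
Q_in = 2685.1030 kJ/kg
eta = 0.2611 = 26.1066%

eta = 26.1066%


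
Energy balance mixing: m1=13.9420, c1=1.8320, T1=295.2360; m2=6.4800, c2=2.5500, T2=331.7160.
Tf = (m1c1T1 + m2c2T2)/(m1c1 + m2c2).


num = 13022.1175
den = 42.0657
Tf = 309.5658 K

309.5658 K


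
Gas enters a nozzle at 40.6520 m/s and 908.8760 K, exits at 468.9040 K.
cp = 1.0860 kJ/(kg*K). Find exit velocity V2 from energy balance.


dT = 439.9720 K
2*cp*1000*dT = 955619.1840
V1^2 = 1652.5851
V2 = sqrt(957271.7691) = 978.4027 m/s

978.4027 m/s


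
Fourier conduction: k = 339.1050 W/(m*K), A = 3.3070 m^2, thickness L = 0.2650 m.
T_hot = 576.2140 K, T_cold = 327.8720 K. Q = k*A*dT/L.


dT = 248.3420 K
Q = 339.1050 * 3.3070 * 248.3420 / 0.2650 = 1050927.3359 W

1050927.3359 W


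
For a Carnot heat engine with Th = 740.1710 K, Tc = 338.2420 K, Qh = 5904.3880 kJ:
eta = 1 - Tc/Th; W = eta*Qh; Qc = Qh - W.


eta = 1 - 338.2420/740.1710 = 0.5430
W = 0.5430 * 5904.3880 = 3206.2115 kJ
Qc = 5904.3880 - 3206.2115 = 2698.1765 kJ

eta = 54.3022%, W = 3206.2115 kJ, Qc = 2698.1765 kJ


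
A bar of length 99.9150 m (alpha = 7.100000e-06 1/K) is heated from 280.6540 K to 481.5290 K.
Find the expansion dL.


dT = 200.8750 K
dL = 7.100000e-06 * 99.9150 * 200.8750 = 0.142500 m
L_final = 100.057500 m

dL = 0.142500 m


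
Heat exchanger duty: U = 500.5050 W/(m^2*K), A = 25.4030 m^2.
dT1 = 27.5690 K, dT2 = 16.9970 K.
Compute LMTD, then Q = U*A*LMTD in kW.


LMTD = 21.8586 K
Q = 500.5050 * 25.4030 * 21.8586 = 277916.8097 W = 277.9168 kW

277.9168 kW


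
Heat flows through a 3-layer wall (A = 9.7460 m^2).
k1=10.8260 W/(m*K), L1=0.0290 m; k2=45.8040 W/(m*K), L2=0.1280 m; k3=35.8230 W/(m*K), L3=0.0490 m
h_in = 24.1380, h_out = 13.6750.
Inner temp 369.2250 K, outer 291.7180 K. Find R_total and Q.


R_conv_in = 1/(24.1380*9.7460) = 0.0043
R_1 = 0.0290/(10.8260*9.7460) = 0.0003
R_2 = 0.1280/(45.8040*9.7460) = 0.0003
R_3 = 0.0490/(35.8230*9.7460) = 0.0001
R_conv_out = 1/(13.6750*9.7460) = 0.0075
R_total = 0.0125 K/W
Q = 77.5070 / 0.0125 = 6222.4883 W

R_total = 0.0125 K/W, Q = 6222.4883 W


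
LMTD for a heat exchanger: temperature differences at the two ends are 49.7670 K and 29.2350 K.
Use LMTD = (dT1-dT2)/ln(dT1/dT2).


dT1/dT2 = 1.7023
ln(dT1/dT2) = 0.5320
LMTD = 20.5320 / 0.5320 = 38.5950 K

38.5950 K
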